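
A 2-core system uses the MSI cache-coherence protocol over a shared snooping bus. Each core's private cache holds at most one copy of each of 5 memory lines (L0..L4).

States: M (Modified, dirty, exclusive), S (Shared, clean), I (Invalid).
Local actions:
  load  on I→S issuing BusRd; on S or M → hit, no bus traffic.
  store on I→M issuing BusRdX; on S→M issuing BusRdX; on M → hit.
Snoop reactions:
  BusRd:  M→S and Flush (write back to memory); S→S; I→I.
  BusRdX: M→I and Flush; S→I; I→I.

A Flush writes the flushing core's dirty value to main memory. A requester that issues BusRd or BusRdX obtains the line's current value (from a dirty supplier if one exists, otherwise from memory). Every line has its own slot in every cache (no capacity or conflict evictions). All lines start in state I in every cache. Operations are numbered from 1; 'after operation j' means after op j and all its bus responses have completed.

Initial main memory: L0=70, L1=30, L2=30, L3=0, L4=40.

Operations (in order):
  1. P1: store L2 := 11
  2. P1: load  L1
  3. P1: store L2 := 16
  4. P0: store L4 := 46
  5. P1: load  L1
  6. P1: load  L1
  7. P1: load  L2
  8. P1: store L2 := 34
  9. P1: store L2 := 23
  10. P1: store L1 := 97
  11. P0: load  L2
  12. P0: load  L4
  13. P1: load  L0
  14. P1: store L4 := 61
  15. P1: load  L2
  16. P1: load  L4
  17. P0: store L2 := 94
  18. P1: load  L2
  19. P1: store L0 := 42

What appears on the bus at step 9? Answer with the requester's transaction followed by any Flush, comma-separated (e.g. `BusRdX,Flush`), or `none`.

1. P1: store L2 := 11  bus=[BusRdX]  L2: P0=I P1=M  mem[L2]=30
2. P1: load  L1  bus=[BusRd]  L1: P0=I P1=S  mem[L1]=30
3. P1: store L2 := 16  bus=[-]  L2: P0=I P1=M  mem[L2]=30
4. P0: store L4 := 46  bus=[BusRdX]  L4: P0=M P1=I  mem[L4]=40
5. P1: load  L1  bus=[-]  L1: P0=I P1=S  mem[L1]=30
6. P1: load  L1  bus=[-]  L1: P0=I P1=S  mem[L1]=30
7. P1: load  L2  bus=[-]  L2: P0=I P1=M  mem[L2]=30
8. P1: store L2 := 34  bus=[-]  L2: P0=I P1=M  mem[L2]=30
9. P1: store L2 := 23  bus=[-]  L2: P0=I P1=M  mem[L2]=30
10. P1: store L1 := 97  bus=[BusRdX]  L1: P0=I P1=M  mem[L1]=30
11. P0: load  L2  bus=[BusRd,Flush]  L2: P0=S P1=S  mem[L2]=23
12. P0: load  L4  bus=[-]  L4: P0=M P1=I  mem[L4]=40
13. P1: load  L0  bus=[BusRd]  L0: P0=I P1=S  mem[L0]=70
14. P1: store L4 := 61  bus=[BusRdX,Flush]  L4: P0=I P1=M  mem[L4]=46
15. P1: load  L2  bus=[-]  L2: P0=S P1=S  mem[L2]=23
16. P1: load  L4  bus=[-]  L4: P0=I P1=M  mem[L4]=46
17. P0: store L2 := 94  bus=[BusRdX]  L2: P0=M P1=I  mem[L2]=23
18. P1: load  L2  bus=[BusRd,Flush]  L2: P0=S P1=S  mem[L2]=94
19. P1: store L0 := 42  bus=[BusRdX]  L0: P0=I P1=M  mem[L0]=70

bus = none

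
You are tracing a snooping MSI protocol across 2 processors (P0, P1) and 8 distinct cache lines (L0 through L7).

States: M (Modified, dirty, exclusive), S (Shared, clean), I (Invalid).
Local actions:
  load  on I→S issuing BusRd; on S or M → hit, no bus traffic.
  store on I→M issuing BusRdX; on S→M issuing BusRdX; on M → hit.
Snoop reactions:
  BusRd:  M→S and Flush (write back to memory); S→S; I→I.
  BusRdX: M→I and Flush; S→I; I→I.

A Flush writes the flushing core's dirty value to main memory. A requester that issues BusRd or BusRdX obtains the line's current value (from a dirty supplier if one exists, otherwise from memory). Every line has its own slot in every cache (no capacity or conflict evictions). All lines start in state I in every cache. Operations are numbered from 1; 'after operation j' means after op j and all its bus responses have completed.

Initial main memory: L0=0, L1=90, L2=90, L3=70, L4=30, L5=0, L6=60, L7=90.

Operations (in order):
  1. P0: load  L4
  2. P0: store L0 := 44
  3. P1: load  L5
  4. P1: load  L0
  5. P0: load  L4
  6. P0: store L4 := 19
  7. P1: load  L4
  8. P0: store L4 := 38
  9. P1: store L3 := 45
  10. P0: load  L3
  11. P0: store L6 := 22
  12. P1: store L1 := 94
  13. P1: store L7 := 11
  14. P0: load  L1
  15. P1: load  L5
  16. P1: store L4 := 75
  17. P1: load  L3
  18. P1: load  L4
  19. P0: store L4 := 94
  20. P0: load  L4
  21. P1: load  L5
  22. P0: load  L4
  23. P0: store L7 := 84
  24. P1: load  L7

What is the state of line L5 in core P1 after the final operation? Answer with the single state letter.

1. P0: load  L4  bus=[BusRd]  L4: P0=S P1=I  mem[L4]=30
2. P0: store L0 := 44  bus=[BusRdX]  L0: P0=M P1=I  mem[L0]=0
3. P1: load  L5  bus=[BusRd]  L5: P0=I P1=S  mem[L5]=0
4. P1: load  L0  bus=[BusRd,Flush]  L0: P0=S P1=S  mem[L0]=44
5. P0: load  L4  bus=[-]  L4: P0=S P1=I  mem[L4]=30
6. P0: store L4 := 19  bus=[BusRdX]  L4: P0=M P1=I  mem[L4]=30
7. P1: load  L4  bus=[BusRd,Flush]  L4: P0=S P1=S  mem[L4]=19
8. P0: store L4 := 38  bus=[BusRdX]  L4: P0=M P1=I  mem[L4]=19
9. P1: store L3 := 45  bus=[BusRdX]  L3: P0=I P1=M  mem[L3]=70
10. P0: load  L3  bus=[BusRd,Flush]  L3: P0=S P1=S  mem[L3]=45
11. P0: store L6 := 22  bus=[BusRdX]  L6: P0=M P1=I  mem[L6]=60
12. P1: store L1 := 94  bus=[BusRdX]  L1: P0=I P1=M  mem[L1]=90
13. P1: store L7 := 11  bus=[BusRdX]  L7: P0=I P1=M  mem[L7]=90
14. P0: load  L1  bus=[BusRd,Flush]  L1: P0=S P1=S  mem[L1]=94
15. P1: load  L5  bus=[-]  L5: P0=I P1=S  mem[L5]=0
16. P1: store L4 := 75  bus=[BusRdX,Flush]  L4: P0=I P1=M  mem[L4]=38
17. P1: load  L3  bus=[-]  L3: P0=S P1=S  mem[L3]=45
18. P1: load  L4  bus=[-]  L4: P0=I P1=M  mem[L4]=38
19. P0: store L4 := 94  bus=[BusRdX,Flush]  L4: P0=M P1=I  mem[L4]=75
20. P0: load  L4  bus=[-]  L4: P0=M P1=I  mem[L4]=75
21. P1: load  L5  bus=[-]  L5: P0=I P1=S  mem[L5]=0
22. P0: load  L4  bus=[-]  L4: P0=M P1=I  mem[L4]=75
23. P0: store L7 := 84  bus=[BusRdX,Flush]  L7: P0=M P1=I  mem[L7]=11
24. P1: load  L7  bus=[BusRd,Flush]  L7: P0=S P1=S  mem[L7]=84

state = S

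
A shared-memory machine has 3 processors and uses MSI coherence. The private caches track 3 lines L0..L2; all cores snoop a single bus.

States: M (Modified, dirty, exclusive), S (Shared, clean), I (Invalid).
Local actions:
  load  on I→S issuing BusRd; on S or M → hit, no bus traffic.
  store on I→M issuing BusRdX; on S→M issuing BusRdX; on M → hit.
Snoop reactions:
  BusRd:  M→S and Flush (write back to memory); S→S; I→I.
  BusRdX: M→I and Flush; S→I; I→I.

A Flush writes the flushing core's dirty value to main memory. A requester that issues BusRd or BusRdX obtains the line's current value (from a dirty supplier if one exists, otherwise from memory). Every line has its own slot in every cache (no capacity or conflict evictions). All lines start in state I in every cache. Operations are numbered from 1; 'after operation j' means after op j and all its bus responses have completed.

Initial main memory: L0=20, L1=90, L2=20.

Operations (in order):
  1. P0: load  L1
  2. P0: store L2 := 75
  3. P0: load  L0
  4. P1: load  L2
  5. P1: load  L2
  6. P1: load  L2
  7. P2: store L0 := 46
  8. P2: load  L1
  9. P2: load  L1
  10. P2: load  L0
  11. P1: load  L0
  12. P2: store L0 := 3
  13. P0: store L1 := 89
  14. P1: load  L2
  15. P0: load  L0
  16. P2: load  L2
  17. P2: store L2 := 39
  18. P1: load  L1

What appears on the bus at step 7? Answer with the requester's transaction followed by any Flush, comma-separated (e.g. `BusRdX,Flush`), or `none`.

bus = BusRdX

  op1 P0: load  L1 → S/I/I on L1; bus BusRd; mem=90
  op2 P0: store L2 := 75 → M/I/I on L2; bus BusRdX; mem=20
  op3 P0: load  L0 → S/I/I on L0; bus BusRd; mem=20
  op4 P1: load  L2 → S/S/I on L2; bus BusRd Flush; mem=75
  op5 P1: load  L2 → S/S/I on L2; bus (none); mem=75
  op6 P1: load  L2 → S/S/I on L2; bus (none); mem=75
  op7 P2: store L0 := 46 → I/I/M on L0; bus BusRdX; mem=20
  op8 P2: load  L1 → S/I/S on L1; bus BusRd; mem=90
  op9 P2: load  L1 → S/I/S on L1; bus (none); mem=90
  op10 P2: load  L0 → I/I/M on L0; bus (none); mem=20
  op11 P1: load  L0 → I/S/S on L0; bus BusRd Flush; mem=46
  op12 P2: store L0 := 3 → I/I/M on L0; bus BusRdX; mem=46
  op13 P0: store L1 := 89 → M/I/I on L1; bus BusRdX; mem=90
  op14 P1: load  L2 → S/S/I on L2; bus (none); mem=75
  op15 P0: load  L0 → S/I/S on L0; bus BusRd Flush; mem=3
  op16 P2: load  L2 → S/S/S on L2; bus BusRd; mem=75
  op17 P2: store L2 := 39 → I/I/M on L2; bus BusRdX; mem=75
  op18 P1: load  L1 → S/S/I on L1; bus BusRd Flush; mem=89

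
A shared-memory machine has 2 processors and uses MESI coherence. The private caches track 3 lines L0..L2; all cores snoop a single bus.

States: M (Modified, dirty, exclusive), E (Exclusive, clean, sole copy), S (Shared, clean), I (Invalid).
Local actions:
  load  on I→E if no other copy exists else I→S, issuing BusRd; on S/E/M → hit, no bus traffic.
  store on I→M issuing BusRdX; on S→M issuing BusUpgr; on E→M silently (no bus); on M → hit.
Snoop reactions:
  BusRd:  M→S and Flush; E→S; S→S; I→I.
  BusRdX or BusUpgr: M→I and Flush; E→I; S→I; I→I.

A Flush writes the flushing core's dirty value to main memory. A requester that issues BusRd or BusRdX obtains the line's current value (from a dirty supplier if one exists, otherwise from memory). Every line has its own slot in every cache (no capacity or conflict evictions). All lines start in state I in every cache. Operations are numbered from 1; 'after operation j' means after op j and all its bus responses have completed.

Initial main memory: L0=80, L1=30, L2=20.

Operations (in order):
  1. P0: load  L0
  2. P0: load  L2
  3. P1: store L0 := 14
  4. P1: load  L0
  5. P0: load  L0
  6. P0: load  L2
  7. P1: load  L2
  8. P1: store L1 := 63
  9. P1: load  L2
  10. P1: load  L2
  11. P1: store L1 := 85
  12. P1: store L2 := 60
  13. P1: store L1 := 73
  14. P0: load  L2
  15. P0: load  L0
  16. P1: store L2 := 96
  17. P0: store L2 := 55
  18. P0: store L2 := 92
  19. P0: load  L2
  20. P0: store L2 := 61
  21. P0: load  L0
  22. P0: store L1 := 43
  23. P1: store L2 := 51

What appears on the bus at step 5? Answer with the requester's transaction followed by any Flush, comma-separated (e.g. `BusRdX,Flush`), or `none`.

bus = BusRd,Flush

1. P0: load  L0  bus=[BusRd]  L0: P0=E P1=I  mem[L0]=80
2. P0: load  L2  bus=[BusRd]  L2: P0=E P1=I  mem[L2]=20
3. P1: store L0 := 14  bus=[BusRdX]  L0: P0=I P1=M  mem[L0]=80
4. P1: load  L0  bus=[-]  L0: P0=I P1=M  mem[L0]=80
5. P0: load  L0  bus=[BusRd,Flush]  L0: P0=S P1=S  mem[L0]=14
6. P0: load  L2  bus=[-]  L2: P0=E P1=I  mem[L2]=20
7. P1: load  L2  bus=[BusRd]  L2: P0=S P1=S  mem[L2]=20
8. P1: store L1 := 63  bus=[BusRdX]  L1: P0=I P1=M  mem[L1]=30
9. P1: load  L2  bus=[-]  L2: P0=S P1=S  mem[L2]=20
10. P1: load  L2  bus=[-]  L2: P0=S P1=S  mem[L2]=20
11. P1: store L1 := 85  bus=[-]  L1: P0=I P1=M  mem[L1]=30
12. P1: store L2 := 60  bus=[BusUpgr]  L2: P0=I P1=M  mem[L2]=20
13. P1: store L1 := 73  bus=[-]  L1: P0=I P1=M  mem[L1]=30
14. P0: load  L2  bus=[BusRd,Flush]  L2: P0=S P1=S  mem[L2]=60
15. P0: load  L0  bus=[-]  L0: P0=S P1=S  mem[L0]=14
16. P1: store L2 := 96  bus=[BusUpgr]  L2: P0=I P1=M  mem[L2]=60
17. P0: store L2 := 55  bus=[BusRdX,Flush]  L2: P0=M P1=I  mem[L2]=96
18. P0: store L2 := 92  bus=[-]  L2: P0=M P1=I  mem[L2]=96
19. P0: load  L2  bus=[-]  L2: P0=M P1=I  mem[L2]=96
20. P0: store L2 := 61  bus=[-]  L2: P0=M P1=I  mem[L2]=96
21. P0: load  L0  bus=[-]  L0: P0=S P1=S  mem[L0]=14
22. P0: store L1 := 43  bus=[BusRdX,Flush]  L1: P0=M P1=I  mem[L1]=73
23. P1: store L2 := 51  bus=[BusRdX,Flush]  L2: P0=I P1=M  mem[L2]=61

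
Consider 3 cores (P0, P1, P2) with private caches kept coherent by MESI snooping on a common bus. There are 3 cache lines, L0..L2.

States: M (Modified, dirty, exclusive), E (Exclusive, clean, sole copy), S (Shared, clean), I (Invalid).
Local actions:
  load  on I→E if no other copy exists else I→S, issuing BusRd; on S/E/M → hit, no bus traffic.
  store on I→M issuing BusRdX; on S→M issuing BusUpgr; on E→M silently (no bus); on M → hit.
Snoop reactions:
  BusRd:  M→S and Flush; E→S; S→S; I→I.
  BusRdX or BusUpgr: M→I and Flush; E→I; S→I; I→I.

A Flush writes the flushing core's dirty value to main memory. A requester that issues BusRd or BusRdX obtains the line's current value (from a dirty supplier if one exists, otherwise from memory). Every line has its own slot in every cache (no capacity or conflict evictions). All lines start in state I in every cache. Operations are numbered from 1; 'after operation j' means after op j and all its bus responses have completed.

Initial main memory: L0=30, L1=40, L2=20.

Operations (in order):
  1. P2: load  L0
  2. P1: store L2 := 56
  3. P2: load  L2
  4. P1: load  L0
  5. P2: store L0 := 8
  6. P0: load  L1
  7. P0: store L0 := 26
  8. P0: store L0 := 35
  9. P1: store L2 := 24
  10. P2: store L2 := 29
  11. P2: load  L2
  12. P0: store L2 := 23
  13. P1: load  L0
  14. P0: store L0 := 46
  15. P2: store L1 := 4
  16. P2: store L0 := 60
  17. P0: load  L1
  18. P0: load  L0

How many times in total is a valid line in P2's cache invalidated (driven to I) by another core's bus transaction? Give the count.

step 1: P2: load  L0  ⟶  IIE  (L0)  txn=BusRd  M[L0]=30
step 2: P1: store L2 := 56  ⟶  IMI  (L2)  txn=BusRdX  M[L2]=20
step 3: P2: load  L2  ⟶  ISS  (L2)  txn=BusRd+Flush  M[L2]=56
step 4: P1: load  L0  ⟶  ISS  (L0)  txn=BusRd  M[L0]=30
step 5: P2: store L0 := 8  ⟶  IIM  (L0)  txn=BusUpgr  M[L0]=30
step 6: P0: load  L1  ⟶  EII  (L1)  txn=BusRd  M[L1]=40
step 7: P0: store L0 := 26  ⟶  MII  (L0)  txn=BusRdX+Flush  M[L0]=8
step 8: P0: store L0 := 35  ⟶  MII  (L0)  txn=∅  M[L0]=8
step 9: P1: store L2 := 24  ⟶  IMI  (L2)  txn=BusUpgr  M[L2]=56
step 10: P2: store L2 := 29  ⟶  IIM  (L2)  txn=BusRdX+Flush  M[L2]=24
step 11: P2: load  L2  ⟶  IIM  (L2)  txn=∅  M[L2]=24
step 12: P0: store L2 := 23  ⟶  MII  (L2)  txn=BusRdX+Flush  M[L2]=29
step 13: P1: load  L0  ⟶  SSI  (L0)  txn=BusRd+Flush  M[L0]=35
step 14: P0: store L0 := 46  ⟶  MII  (L0)  txn=BusUpgr  M[L0]=35
step 15: P2: store L1 := 4  ⟶  IIM  (L1)  txn=BusRdX  M[L1]=40
step 16: P2: store L0 := 60  ⟶  IIM  (L0)  txn=BusRdX+Flush  M[L0]=46
step 17: P0: load  L1  ⟶  SIS  (L1)  txn=BusRd+Flush  M[L1]=4
step 18: P0: load  L0  ⟶  SIS  (L0)  txn=BusRd+Flush  M[L0]=60

invalidations = 3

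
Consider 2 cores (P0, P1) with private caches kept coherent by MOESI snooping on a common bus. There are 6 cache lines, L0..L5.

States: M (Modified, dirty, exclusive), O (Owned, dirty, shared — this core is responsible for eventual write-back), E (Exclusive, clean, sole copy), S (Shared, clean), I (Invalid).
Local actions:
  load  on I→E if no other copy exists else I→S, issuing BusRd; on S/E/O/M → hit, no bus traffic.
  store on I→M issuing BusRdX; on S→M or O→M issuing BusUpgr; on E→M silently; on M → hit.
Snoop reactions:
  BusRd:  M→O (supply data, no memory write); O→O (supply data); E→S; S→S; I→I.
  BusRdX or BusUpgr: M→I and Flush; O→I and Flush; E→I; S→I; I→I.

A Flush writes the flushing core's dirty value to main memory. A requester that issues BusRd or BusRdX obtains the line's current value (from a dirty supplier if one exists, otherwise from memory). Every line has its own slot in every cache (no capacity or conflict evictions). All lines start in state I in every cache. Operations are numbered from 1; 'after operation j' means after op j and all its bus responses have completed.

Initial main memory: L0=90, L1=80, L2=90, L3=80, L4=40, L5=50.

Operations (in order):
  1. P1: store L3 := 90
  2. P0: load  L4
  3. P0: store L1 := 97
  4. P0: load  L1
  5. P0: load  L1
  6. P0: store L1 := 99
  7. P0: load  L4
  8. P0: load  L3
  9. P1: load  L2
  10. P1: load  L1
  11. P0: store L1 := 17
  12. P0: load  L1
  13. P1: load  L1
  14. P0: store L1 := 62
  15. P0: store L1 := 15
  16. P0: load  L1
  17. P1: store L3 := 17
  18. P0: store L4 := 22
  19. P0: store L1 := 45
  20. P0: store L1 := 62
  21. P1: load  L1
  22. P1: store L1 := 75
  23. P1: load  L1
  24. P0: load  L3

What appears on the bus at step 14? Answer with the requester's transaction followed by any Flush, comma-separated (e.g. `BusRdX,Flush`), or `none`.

bus = BusUpgr

[1] P1: store L3 := 90 | P0:I, P1:M(90) | bus: BusRdX
[2] P0: load  L4 | P0:E(40), P1:I | bus: BusRd
[3] P0: store L1 := 97 | P0:M(97), P1:I | bus: BusRdX
[4] P0: load  L1 | P0:M(97), P1:I | bus: none
[5] P0: load  L1 | P0:M(97), P1:I | bus: none
[6] P0: store L1 := 99 | P0:M(99), P1:I | bus: none
[7] P0: load  L4 | P0:E(40), P1:I | bus: none
[8] P0: load  L3 | P0:S(90), P1:O(90) | bus: BusRd
[9] P1: load  L2 | P0:I, P1:E(90) | bus: BusRd
[10] P1: load  L1 | P0:O(99), P1:S(99) | bus: BusRd
[11] P0: store L1 := 17 | P0:M(17), P1:I | bus: BusUpgr
[12] P0: load  L1 | P0:M(17), P1:I | bus: none
[13] P1: load  L1 | P0:O(17), P1:S(17) | bus: BusRd
[14] P0: store L1 := 62 | P0:M(62), P1:I | bus: BusUpgr
[15] P0: store L1 := 15 | P0:M(15), P1:I | bus: none
[16] P0: load  L1 | P0:M(15), P1:I | bus: none
[17] P1: store L3 := 17 | P0:I, P1:M(17) | bus: BusUpgr
[18] P0: store L4 := 22 | P0:M(22), P1:I | bus: none
[19] P0: store L1 := 45 | P0:M(45), P1:I | bus: none
[20] P0: store L1 := 62 | P0:M(62), P1:I | bus: none
[21] P1: load  L1 | P0:O(62), P1:S(62) | bus: BusRd
[22] P1: store L1 := 75 | P0:I, P1:M(75) | bus: BusUpgr,Flush
[23] P1: load  L1 | P0:I, P1:M(75) | bus: none
[24] P0: load  L3 | P0:S(17), P1:O(17) | bus: BusRd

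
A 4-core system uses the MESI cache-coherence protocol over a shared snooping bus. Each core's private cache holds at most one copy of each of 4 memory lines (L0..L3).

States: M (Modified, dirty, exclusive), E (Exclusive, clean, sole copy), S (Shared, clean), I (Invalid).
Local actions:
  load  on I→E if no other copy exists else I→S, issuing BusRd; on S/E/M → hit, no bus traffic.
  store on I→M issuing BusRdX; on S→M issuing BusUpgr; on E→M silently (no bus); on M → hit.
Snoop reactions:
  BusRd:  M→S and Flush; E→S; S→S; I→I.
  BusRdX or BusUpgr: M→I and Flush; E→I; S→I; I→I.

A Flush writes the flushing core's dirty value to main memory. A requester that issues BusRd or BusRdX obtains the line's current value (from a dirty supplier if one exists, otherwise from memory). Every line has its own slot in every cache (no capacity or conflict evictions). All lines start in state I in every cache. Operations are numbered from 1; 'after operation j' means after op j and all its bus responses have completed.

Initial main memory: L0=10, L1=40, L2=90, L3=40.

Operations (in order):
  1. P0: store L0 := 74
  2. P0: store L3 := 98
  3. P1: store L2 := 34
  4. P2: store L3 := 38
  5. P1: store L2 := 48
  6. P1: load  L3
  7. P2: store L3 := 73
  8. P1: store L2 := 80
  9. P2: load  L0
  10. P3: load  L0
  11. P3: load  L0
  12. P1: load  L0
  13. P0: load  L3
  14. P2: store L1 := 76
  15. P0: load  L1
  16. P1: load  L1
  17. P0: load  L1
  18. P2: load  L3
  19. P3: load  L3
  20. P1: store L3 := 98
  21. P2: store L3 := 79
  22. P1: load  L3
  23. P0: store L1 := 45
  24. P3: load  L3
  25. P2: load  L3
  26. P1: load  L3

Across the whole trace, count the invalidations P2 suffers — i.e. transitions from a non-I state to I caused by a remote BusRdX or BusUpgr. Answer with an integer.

1. P0: store L0 := 74  bus=[BusRdX]  L0: P0=M P1=I P2=I P3=I  mem[L0]=10
2. P0: store L3 := 98  bus=[BusRdX]  L3: P0=M P1=I P2=I P3=I  mem[L3]=40
3. P1: store L2 := 34  bus=[BusRdX]  L2: P0=I P1=M P2=I P3=I  mem[L2]=90
4. P2: store L3 := 38  bus=[BusRdX,Flush]  L3: P0=I P1=I P2=M P3=I  mem[L3]=98
5. P1: store L2 := 48  bus=[-]  L2: P0=I P1=M P2=I P3=I  mem[L2]=90
6. P1: load  L3  bus=[BusRd,Flush]  L3: P0=I P1=S P2=S P3=I  mem[L3]=38
7. P2: store L3 := 73  bus=[BusUpgr]  L3: P0=I P1=I P2=M P3=I  mem[L3]=38
8. P1: store L2 := 80  bus=[-]  L2: P0=I P1=M P2=I P3=I  mem[L2]=90
9. P2: load  L0  bus=[BusRd,Flush]  L0: P0=S P1=I P2=S P3=I  mem[L0]=74
10. P3: load  L0  bus=[BusRd]  L0: P0=S P1=I P2=S P3=S  mem[L0]=74
11. P3: load  L0  bus=[-]  L0: P0=S P1=I P2=S P3=S  mem[L0]=74
12. P1: load  L0  bus=[BusRd]  L0: P0=S P1=S P2=S P3=S  mem[L0]=74
13. P0: load  L3  bus=[BusRd,Flush]  L3: P0=S P1=I P2=S P3=I  mem[L3]=73
14. P2: store L1 := 76  bus=[BusRdX]  L1: P0=I P1=I P2=M P3=I  mem[L1]=40
15. P0: load  L1  bus=[BusRd,Flush]  L1: P0=S P1=I P2=S P3=I  mem[L1]=76
16. P1: load  L1  bus=[BusRd]  L1: P0=S P1=S P2=S P3=I  mem[L1]=76
17. P0: load  L1  bus=[-]  L1: P0=S P1=S P2=S P3=I  mem[L1]=76
18. P2: load  L3  bus=[-]  L3: P0=S P1=I P2=S P3=I  mem[L3]=73
19. P3: load  L3  bus=[BusRd]  L3: P0=S P1=I P2=S P3=S  mem[L3]=73
20. P1: store L3 := 98  bus=[BusRdX]  L3: P0=I P1=M P2=I P3=I  mem[L3]=73
21. P2: store L3 := 79  bus=[BusRdX,Flush]  L3: P0=I P1=I P2=M P3=I  mem[L3]=98
22. P1: load  L3  bus=[BusRd,Flush]  L3: P0=I P1=S P2=S P3=I  mem[L3]=79
23. P0: store L1 := 45  bus=[BusUpgr]  L1: P0=M P1=I P2=I P3=I  mem[L1]=76
24. P3: load  L3  bus=[BusRd]  L3: P0=I P1=S P2=S P3=S  mem[L3]=79
25. P2: load  L3  bus=[-]  L3: P0=I P1=S P2=S P3=S  mem[L3]=79
26. P1: load  L3  bus=[-]  L3: P0=I P1=S P2=S P3=S  mem[L3]=79

invalidations = 2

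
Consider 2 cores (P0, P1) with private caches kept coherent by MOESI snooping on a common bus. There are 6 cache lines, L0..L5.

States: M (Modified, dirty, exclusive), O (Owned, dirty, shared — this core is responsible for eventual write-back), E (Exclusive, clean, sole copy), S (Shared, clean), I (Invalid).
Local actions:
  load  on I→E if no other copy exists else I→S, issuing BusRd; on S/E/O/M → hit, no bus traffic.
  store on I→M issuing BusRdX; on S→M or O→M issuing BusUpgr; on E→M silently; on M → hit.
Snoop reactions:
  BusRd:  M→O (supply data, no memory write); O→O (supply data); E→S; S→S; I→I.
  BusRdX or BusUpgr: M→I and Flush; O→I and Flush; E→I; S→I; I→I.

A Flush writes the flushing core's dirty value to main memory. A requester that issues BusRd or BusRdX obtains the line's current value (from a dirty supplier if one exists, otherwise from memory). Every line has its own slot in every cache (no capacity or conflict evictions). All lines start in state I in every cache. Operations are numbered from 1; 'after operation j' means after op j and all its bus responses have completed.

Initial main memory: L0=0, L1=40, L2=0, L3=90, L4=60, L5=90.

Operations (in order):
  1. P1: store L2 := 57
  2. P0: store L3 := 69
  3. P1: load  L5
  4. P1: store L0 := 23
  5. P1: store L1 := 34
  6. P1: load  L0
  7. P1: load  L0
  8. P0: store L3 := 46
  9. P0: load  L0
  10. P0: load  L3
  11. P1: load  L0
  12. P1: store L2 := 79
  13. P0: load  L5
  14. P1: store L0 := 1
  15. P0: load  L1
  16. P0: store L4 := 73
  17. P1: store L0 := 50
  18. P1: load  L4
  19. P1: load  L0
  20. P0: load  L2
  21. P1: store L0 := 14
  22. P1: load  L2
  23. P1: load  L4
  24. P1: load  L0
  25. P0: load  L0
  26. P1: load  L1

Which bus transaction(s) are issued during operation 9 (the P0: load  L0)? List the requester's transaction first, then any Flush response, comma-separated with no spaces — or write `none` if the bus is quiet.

  op1 P1: store L2 := 57 → I/M on L2; bus BusRdX; mem=0
  op2 P0: store L3 := 69 → M/I on L3; bus BusRdX; mem=90
  op3 P1: load  L5 → I/E on L5; bus BusRd; mem=90
  op4 P1: store L0 := 23 → I/M on L0; bus BusRdX; mem=0
  op5 P1: store L1 := 34 → I/M on L1; bus BusRdX; mem=40
  op6 P1: load  L0 → I/M on L0; bus (none); mem=0
  op7 P1: load  L0 → I/M on L0; bus (none); mem=0
  op8 P0: store L3 := 46 → M/I on L3; bus (none); mem=90
  op9 P0: load  L0 → S/O on L0; bus BusRd; mem=0
  op10 P0: load  L3 → M/I on L3; bus (none); mem=90
  op11 P1: load  L0 → S/O on L0; bus (none); mem=0
  op12 P1: store L2 := 79 → I/M on L2; bus (none); mem=0
  op13 P0: load  L5 → S/S on L5; bus BusRd; mem=90
  op14 P1: store L0 := 1 → I/M on L0; bus BusUpgr; mem=0
  op15 P0: load  L1 → S/O on L1; bus BusRd; mem=40
  op16 P0: store L4 := 73 → M/I on L4; bus BusRdX; mem=60
  op17 P1: store L0 := 50 → I/M on L0; bus (none); mem=0
  op18 P1: load  L4 → O/S on L4; bus BusRd; mem=60
  op19 P1: load  L0 → I/M on L0; bus (none); mem=0
  op20 P0: load  L2 → S/O on L2; bus BusRd; mem=0
  op21 P1: store L0 := 14 → I/M on L0; bus (none); mem=0
  op22 P1: load  L2 → S/O on L2; bus (none); mem=0
  op23 P1: load  L4 → O/S on L4; bus (none); mem=60
  op24 P1: load  L0 → I/M on L0; bus (none); mem=0
  op25 P0: load  L0 → S/O on L0; bus BusRd; mem=0
  op26 P1: load  L1 → S/O on L1; bus (none); mem=40

bus = BusRd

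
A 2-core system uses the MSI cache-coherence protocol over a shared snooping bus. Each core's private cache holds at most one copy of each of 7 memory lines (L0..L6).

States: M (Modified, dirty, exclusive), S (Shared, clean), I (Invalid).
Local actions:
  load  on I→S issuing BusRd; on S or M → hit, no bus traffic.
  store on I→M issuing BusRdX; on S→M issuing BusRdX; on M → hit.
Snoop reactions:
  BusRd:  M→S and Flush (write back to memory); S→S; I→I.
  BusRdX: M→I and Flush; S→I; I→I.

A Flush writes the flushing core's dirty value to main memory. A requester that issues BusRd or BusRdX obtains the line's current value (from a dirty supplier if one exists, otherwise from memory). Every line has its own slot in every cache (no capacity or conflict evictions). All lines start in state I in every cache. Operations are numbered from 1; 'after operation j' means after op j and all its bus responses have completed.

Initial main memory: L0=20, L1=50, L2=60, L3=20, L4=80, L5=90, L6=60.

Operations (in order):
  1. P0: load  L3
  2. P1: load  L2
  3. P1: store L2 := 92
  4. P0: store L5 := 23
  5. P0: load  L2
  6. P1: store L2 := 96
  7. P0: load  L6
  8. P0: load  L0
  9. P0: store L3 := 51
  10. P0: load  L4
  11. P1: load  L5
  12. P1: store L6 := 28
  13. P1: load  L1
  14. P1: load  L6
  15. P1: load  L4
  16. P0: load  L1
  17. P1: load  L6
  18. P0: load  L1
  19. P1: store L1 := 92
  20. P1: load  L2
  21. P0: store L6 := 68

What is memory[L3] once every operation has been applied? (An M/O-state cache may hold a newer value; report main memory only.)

memory[L3] = 20

[1] P0: load  L3 | P0:S(20), P1:I | bus: BusRd
[2] P1: load  L2 | P0:I, P1:S(60) | bus: BusRd
[3] P1: store L2 := 92 | P0:I, P1:M(92) | bus: BusRdX
[4] P0: store L5 := 23 | P0:M(23), P1:I | bus: BusRdX
[5] P0: load  L2 | P0:S(92), P1:S(92) | bus: BusRd,Flush
[6] P1: store L2 := 96 | P0:I, P1:M(96) | bus: BusRdX
[7] P0: load  L6 | P0:S(60), P1:I | bus: BusRd
[8] P0: load  L0 | P0:S(20), P1:I | bus: BusRd
[9] P0: store L3 := 51 | P0:M(51), P1:I | bus: BusRdX
[10] P0: load  L4 | P0:S(80), P1:I | bus: BusRd
[11] P1: load  L5 | P0:S(23), P1:S(23) | bus: BusRd,Flush
[12] P1: store L6 := 28 | P0:I, P1:M(28) | bus: BusRdX
[13] P1: load  L1 | P0:I, P1:S(50) | bus: BusRd
[14] P1: load  L6 | P0:I, P1:M(28) | bus: none
[15] P1: load  L4 | P0:S(80), P1:S(80) | bus: BusRd
[16] P0: load  L1 | P0:S(50), P1:S(50) | bus: BusRd
[17] P1: load  L6 | P0:I, P1:M(28) | bus: none
[18] P0: load  L1 | P0:S(50), P1:S(50) | bus: none
[19] P1: store L1 := 92 | P0:I, P1:M(92) | bus: BusRdX
[20] P1: load  L2 | P0:I, P1:M(96) | bus: none
[21] P0: store L6 := 68 | P0:M(68), P1:I | bus: BusRdX,Flush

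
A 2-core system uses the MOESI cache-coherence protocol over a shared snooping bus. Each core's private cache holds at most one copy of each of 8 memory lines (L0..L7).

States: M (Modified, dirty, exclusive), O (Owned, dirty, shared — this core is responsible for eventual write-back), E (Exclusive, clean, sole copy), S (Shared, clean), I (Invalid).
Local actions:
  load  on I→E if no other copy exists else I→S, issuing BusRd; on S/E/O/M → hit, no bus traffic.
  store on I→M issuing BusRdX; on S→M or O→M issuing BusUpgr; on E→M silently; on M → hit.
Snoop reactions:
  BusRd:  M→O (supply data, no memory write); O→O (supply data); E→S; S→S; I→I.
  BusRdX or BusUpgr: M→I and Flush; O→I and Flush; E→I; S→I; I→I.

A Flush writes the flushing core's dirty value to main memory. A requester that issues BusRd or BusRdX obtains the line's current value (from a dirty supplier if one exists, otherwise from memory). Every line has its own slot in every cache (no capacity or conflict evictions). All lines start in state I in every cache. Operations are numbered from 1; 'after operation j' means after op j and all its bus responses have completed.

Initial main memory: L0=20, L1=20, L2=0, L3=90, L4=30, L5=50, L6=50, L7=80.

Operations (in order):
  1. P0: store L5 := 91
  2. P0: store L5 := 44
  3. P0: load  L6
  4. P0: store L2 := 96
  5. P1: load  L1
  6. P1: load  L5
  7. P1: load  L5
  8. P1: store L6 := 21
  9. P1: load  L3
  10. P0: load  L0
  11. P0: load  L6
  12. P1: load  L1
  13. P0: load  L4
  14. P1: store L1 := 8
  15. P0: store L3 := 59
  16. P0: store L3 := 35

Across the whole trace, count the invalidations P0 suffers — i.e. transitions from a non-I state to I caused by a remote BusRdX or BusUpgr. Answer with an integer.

[1] P0: store L5 := 91 | P0:M(91), P1:I | bus: BusRdX
[2] P0: store L5 := 44 | P0:M(44), P1:I | bus: none
[3] P0: load  L6 | P0:E(50), P1:I | bus: BusRd
[4] P0: store L2 := 96 | P0:M(96), P1:I | bus: BusRdX
[5] P1: load  L1 | P0:I, P1:E(20) | bus: BusRd
[6] P1: load  L5 | P0:O(44), P1:S(44) | bus: BusRd
[7] P1: load  L5 | P0:O(44), P1:S(44) | bus: none
[8] P1: store L6 := 21 | P0:I, P1:M(21) | bus: BusRdX
[9] P1: load  L3 | P0:I, P1:E(90) | bus: BusRd
[10] P0: load  L0 | P0:E(20), P1:I | bus: BusRd
[11] P0: load  L6 | P0:S(21), P1:O(21) | bus: BusRd
[12] P1: load  L1 | P0:I, P1:E(20) | bus: none
[13] P0: load  L4 | P0:E(30), P1:I | bus: BusRd
[14] P1: store L1 := 8 | P0:I, P1:M(8) | bus: none
[15] P0: store L3 := 59 | P0:M(59), P1:I | bus: BusRdX
[16] P0: store L3 := 35 | P0:M(35), P1:I | bus: none

invalidations = 1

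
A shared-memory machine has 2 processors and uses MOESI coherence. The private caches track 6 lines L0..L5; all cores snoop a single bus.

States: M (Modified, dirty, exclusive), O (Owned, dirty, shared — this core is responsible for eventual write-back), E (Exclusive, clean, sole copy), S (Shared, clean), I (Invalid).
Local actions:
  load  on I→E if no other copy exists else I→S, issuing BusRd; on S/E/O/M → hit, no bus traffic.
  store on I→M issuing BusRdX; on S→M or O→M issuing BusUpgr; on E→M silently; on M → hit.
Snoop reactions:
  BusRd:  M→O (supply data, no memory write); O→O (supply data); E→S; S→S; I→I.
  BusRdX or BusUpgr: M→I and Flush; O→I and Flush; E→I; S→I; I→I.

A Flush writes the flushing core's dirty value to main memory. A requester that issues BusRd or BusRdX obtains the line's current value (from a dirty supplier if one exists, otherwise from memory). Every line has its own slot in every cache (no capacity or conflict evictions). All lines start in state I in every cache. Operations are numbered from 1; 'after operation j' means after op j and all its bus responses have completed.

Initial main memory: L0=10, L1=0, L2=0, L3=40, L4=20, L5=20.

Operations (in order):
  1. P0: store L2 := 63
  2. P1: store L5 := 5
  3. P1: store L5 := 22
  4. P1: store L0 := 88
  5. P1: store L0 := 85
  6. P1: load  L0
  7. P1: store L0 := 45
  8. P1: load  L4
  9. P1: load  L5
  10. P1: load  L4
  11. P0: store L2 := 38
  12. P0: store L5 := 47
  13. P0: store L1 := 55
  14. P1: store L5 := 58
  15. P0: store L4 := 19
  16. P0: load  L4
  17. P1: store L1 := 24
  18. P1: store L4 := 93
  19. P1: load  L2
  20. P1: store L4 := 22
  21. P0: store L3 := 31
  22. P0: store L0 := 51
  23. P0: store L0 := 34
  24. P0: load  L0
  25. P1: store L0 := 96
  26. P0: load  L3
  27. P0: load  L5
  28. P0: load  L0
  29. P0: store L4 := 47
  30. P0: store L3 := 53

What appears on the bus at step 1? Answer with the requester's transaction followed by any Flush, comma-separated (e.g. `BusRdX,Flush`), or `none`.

bus = BusRdX

step 1: P0: store L2 := 63  ⟶  MI  (L2)  txn=BusRdX  M[L2]=0
step 2: P1: store L5 := 5  ⟶  IM  (L5)  txn=BusRdX  M[L5]=20
step 3: P1: store L5 := 22  ⟶  IM  (L5)  txn=∅  M[L5]=20
step 4: P1: store L0 := 88  ⟶  IM  (L0)  txn=BusRdX  M[L0]=10
step 5: P1: store L0 := 85  ⟶  IM  (L0)  txn=∅  M[L0]=10
step 6: P1: load  L0  ⟶  IM  (L0)  txn=∅  M[L0]=10
step 7: P1: store L0 := 45  ⟶  IM  (L0)  txn=∅  M[L0]=10
step 8: P1: load  L4  ⟶  IE  (L4)  txn=BusRd  M[L4]=20
step 9: P1: load  L5  ⟶  IM  (L5)  txn=∅  M[L5]=20
step 10: P1: load  L4  ⟶  IE  (L4)  txn=∅  M[L4]=20
step 11: P0: store L2 := 38  ⟶  MI  (L2)  txn=∅  M[L2]=0
step 12: P0: store L5 := 47  ⟶  MI  (L5)  txn=BusRdX+Flush  M[L5]=22
step 13: P0: store L1 := 55  ⟶  MI  (L1)  txn=BusRdX  M[L1]=0
step 14: P1: store L5 := 58  ⟶  IM  (L5)  txn=BusRdX+Flush  M[L5]=47
step 15: P0: store L4 := 19  ⟶  MI  (L4)  txn=BusRdX  M[L4]=20
step 16: P0: load  L4  ⟶  MI  (L4)  txn=∅  M[L4]=20
step 17: P1: store L1 := 24  ⟶  IM  (L1)  txn=BusRdX+Flush  M[L1]=55
step 18: P1: store L4 := 93  ⟶  IM  (L4)  txn=BusRdX+Flush  M[L4]=19
step 19: P1: load  L2  ⟶  OS  (L2)  txn=BusRd  M[L2]=0
step 20: P1: store L4 := 22  ⟶  IM  (L4)  txn=∅  M[L4]=19
step 21: P0: store L3 := 31  ⟶  MI  (L3)  txn=BusRdX  M[L3]=40
step 22: P0: store L0 := 51  ⟶  MI  (L0)  txn=BusRdX+Flush  M[L0]=45
step 23: P0: store L0 := 34  ⟶  MI  (L0)  txn=∅  M[L0]=45
step 24: P0: load  L0  ⟶  MI  (L0)  txn=∅  M[L0]=45
step 25: P1: store L0 := 96  ⟶  IM  (L0)  txn=BusRdX+Flush  M[L0]=34
step 26: P0: load  L3  ⟶  MI  (L3)  txn=∅  M[L3]=40
step 27: P0: load  L5  ⟶  SO  (L5)  txn=BusRd  M[L5]=47
step 28: P0: load  L0  ⟶  SO  (L0)  txn=BusRd  M[L0]=34
step 29: P0: store L4 := 47  ⟶  MI  (L4)  txn=BusRdX+Flush  M[L4]=22
step 30: P0: store L3 := 53  ⟶  MI  (L3)  txn=∅  M[L3]=40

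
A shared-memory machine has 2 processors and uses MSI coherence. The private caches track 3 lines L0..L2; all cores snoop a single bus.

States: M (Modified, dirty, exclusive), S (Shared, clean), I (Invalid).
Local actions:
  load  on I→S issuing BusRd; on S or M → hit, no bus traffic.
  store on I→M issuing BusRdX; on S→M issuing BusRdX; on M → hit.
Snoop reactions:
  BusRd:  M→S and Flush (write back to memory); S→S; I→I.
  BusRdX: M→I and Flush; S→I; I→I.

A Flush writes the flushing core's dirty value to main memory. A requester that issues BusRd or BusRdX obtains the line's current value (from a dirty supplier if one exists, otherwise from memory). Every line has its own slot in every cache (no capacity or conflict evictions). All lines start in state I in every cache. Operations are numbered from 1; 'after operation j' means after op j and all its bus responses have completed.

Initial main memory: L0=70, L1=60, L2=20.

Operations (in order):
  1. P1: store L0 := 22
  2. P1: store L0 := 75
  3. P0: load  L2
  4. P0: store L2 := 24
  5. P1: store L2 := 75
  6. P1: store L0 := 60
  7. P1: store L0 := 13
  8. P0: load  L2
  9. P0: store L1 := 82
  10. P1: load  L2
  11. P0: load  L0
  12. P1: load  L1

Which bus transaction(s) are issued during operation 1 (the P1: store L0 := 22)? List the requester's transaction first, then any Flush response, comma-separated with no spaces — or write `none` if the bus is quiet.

step 1: P1: store L0 := 22  ⟶  IM  (L0)  txn=BusRdX  M[L0]=70
step 2: P1: store L0 := 75  ⟶  IM  (L0)  txn=∅  M[L0]=70
step 3: P0: load  L2  ⟶  SI  (L2)  txn=BusRd  M[L2]=20
step 4: P0: store L2 := 24  ⟶  MI  (L2)  txn=BusRdX  M[L2]=20
step 5: P1: store L2 := 75  ⟶  IM  (L2)  txn=BusRdX+Flush  M[L2]=24
step 6: P1: store L0 := 60  ⟶  IM  (L0)  txn=∅  M[L0]=70
step 7: P1: store L0 := 13  ⟶  IM  (L0)  txn=∅  M[L0]=70
step 8: P0: load  L2  ⟶  SS  (L2)  txn=BusRd+Flush  M[L2]=75
step 9: P0: store L1 := 82  ⟶  MI  (L1)  txn=BusRdX  M[L1]=60
step 10: P1: load  L2  ⟶  SS  (L2)  txn=∅  M[L2]=75
step 11: P0: load  L0  ⟶  SS  (L0)  txn=BusRd+Flush  M[L0]=13
step 12: P1: load  L1  ⟶  SS  (L1)  txn=BusRd+Flush  M[L1]=82

bus = BusRdX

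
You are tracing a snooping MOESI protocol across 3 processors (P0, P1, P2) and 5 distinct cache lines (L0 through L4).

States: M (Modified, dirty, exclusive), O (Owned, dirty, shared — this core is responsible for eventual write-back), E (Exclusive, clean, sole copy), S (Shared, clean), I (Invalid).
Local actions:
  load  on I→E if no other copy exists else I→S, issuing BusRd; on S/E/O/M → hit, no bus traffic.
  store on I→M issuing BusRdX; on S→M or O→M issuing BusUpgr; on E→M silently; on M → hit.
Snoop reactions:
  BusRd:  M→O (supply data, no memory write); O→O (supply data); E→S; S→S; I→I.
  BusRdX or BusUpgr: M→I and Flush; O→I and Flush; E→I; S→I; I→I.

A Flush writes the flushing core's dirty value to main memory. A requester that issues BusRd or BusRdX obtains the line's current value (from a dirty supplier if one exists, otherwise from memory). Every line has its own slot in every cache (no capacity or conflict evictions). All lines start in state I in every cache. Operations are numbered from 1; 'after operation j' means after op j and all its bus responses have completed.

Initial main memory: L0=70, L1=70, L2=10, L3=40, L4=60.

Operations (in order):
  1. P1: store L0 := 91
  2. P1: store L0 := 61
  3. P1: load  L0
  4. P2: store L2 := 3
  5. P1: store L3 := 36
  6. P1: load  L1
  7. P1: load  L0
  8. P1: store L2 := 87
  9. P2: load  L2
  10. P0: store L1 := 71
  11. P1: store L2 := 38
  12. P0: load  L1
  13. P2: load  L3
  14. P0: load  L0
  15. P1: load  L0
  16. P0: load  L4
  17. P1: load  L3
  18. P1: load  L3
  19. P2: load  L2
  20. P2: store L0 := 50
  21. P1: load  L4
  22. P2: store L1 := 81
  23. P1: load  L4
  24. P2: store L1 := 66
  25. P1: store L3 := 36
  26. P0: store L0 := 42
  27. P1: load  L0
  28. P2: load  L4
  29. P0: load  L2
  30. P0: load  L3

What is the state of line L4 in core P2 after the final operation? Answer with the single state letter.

step 1: P1: store L0 := 91  ⟶  IMI  (L0)  txn=BusRdX  M[L0]=70
step 2: P1: store L0 := 61  ⟶  IMI  (L0)  txn=∅  M[L0]=70
step 3: P1: load  L0  ⟶  IMI  (L0)  txn=∅  M[L0]=70
step 4: P2: store L2 := 3  ⟶  IIM  (L2)  txn=BusRdX  M[L2]=10
step 5: P1: store L3 := 36  ⟶  IMI  (L3)  txn=BusRdX  M[L3]=40
step 6: P1: load  L1  ⟶  IEI  (L1)  txn=BusRd  M[L1]=70
step 7: P1: load  L0  ⟶  IMI  (L0)  txn=∅  M[L0]=70
step 8: P1: store L2 := 87  ⟶  IMI  (L2)  txn=BusRdX+Flush  M[L2]=3
step 9: P2: load  L2  ⟶  IOS  (L2)  txn=BusRd  M[L2]=3
step 10: P0: store L1 := 71  ⟶  MII  (L1)  txn=BusRdX  M[L1]=70
step 11: P1: store L2 := 38  ⟶  IMI  (L2)  txn=BusUpgr  M[L2]=3
step 12: P0: load  L1  ⟶  MII  (L1)  txn=∅  M[L1]=70
step 13: P2: load  L3  ⟶  IOS  (L3)  txn=BusRd  M[L3]=40
step 14: P0: load  L0  ⟶  SOI  (L0)  txn=BusRd  M[L0]=70
step 15: P1: load  L0  ⟶  SOI  (L0)  txn=∅  M[L0]=70
step 16: P0: load  L4  ⟶  EII  (L4)  txn=BusRd  M[L4]=60
step 17: P1: load  L3  ⟶  IOS  (L3)  txn=∅  M[L3]=40
step 18: P1: load  L3  ⟶  IOS  (L3)  txn=∅  M[L3]=40
step 19: P2: load  L2  ⟶  IOS  (L2)  txn=BusRd  M[L2]=3
step 20: P2: store L0 := 50  ⟶  IIM  (L0)  txn=BusRdX+Flush  M[L0]=61
step 21: P1: load  L4  ⟶  SSI  (L4)  txn=BusRd  M[L4]=60
step 22: P2: store L1 := 81  ⟶  IIM  (L1)  txn=BusRdX+Flush  M[L1]=71
step 23: P1: load  L4  ⟶  SSI  (L4)  txn=∅  M[L4]=60
step 24: P2: store L1 := 66  ⟶  IIM  (L1)  txn=∅  M[L1]=71
step 25: P1: store L3 := 36  ⟶  IMI  (L3)  txn=BusUpgr  M[L3]=40
step 26: P0: store L0 := 42  ⟶  MII  (L0)  txn=BusRdX+Flush  M[L0]=50
step 27: P1: load  L0  ⟶  OSI  (L0)  txn=BusRd  M[L0]=50
step 28: P2: load  L4  ⟶  SSS  (L4)  txn=BusRd  M[L4]=60
step 29: P0: load  L2  ⟶  SOS  (L2)  txn=BusRd  M[L2]=3
step 30: P0: load  L3  ⟶  SOI  (L3)  txn=BusRd  M[L3]=40

state = S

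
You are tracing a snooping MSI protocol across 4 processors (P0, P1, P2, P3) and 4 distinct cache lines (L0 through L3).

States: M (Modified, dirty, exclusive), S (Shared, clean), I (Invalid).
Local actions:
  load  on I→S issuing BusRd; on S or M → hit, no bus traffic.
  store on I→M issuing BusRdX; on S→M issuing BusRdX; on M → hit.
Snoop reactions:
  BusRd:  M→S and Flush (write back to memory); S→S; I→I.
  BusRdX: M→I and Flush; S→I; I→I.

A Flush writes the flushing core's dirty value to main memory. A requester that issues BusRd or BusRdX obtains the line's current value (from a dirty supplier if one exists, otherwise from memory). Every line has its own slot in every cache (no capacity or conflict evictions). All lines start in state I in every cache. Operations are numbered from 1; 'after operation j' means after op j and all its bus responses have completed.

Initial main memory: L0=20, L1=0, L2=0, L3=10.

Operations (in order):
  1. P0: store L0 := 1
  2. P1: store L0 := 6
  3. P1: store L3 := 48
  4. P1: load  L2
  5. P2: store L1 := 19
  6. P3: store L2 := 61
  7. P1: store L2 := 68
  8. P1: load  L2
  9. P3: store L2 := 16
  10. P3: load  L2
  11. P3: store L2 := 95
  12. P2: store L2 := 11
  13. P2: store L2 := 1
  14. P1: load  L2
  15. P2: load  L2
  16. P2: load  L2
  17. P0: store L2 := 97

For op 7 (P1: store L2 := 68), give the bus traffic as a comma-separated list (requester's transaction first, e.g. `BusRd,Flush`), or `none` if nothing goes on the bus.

bus = BusRdX,Flush

1. P0: store L0 := 1  bus=[BusRdX]  L0: P0=M P1=I P2=I P3=I  mem[L0]=20
2. P1: store L0 := 6  bus=[BusRdX,Flush]  L0: P0=I P1=M P2=I P3=I  mem[L0]=1
3. P1: store L3 := 48  bus=[BusRdX]  L3: P0=I P1=M P2=I P3=I  mem[L3]=10
4. P1: load  L2  bus=[BusRd]  L2: P0=I P1=S P2=I P3=I  mem[L2]=0
5. P2: store L1 := 19  bus=[BusRdX]  L1: P0=I P1=I P2=M P3=I  mem[L1]=0
6. P3: store L2 := 61  bus=[BusRdX]  L2: P0=I P1=I P2=I P3=M  mem[L2]=0
7. P1: store L2 := 68  bus=[BusRdX,Flush]  L2: P0=I P1=M P2=I P3=I  mem[L2]=61
8. P1: load  L2  bus=[-]  L2: P0=I P1=M P2=I P3=I  mem[L2]=61
9. P3: store L2 := 16  bus=[BusRdX,Flush]  L2: P0=I P1=I P2=I P3=M  mem[L2]=68
10. P3: load  L2  bus=[-]  L2: P0=I P1=I P2=I P3=M  mem[L2]=68
11. P3: store L2 := 95  bus=[-]  L2: P0=I P1=I P2=I P3=M  mem[L2]=68
12. P2: store L2 := 11  bus=[BusRdX,Flush]  L2: P0=I P1=I P2=M P3=I  mem[L2]=95
13. P2: store L2 := 1  bus=[-]  L2: P0=I P1=I P2=M P3=I  mem[L2]=95
14. P1: load  L2  bus=[BusRd,Flush]  L2: P0=I P1=S P2=S P3=I  mem[L2]=1
15. P2: load  L2  bus=[-]  L2: P0=I P1=S P2=S P3=I  mem[L2]=1
16. P2: load  L2  bus=[-]  L2: P0=I P1=S P2=S P3=I  mem[L2]=1
17. P0: store L2 := 97  bus=[BusRdX]  L2: P0=M P1=I P2=I P3=I  mem[L2]=1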